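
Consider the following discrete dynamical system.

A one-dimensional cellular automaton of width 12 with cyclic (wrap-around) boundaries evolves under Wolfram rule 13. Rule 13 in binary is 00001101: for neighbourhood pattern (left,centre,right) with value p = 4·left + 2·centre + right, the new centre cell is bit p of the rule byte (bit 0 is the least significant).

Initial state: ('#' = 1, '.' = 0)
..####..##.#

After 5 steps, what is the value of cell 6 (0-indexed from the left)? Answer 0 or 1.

1

0) ..####..##.#
1) ..#.....#..#
2) ..#.###.#..#
3) ..#.#...#..#
4) ..#.#.#.#..#
5) ..#.#.#.#..#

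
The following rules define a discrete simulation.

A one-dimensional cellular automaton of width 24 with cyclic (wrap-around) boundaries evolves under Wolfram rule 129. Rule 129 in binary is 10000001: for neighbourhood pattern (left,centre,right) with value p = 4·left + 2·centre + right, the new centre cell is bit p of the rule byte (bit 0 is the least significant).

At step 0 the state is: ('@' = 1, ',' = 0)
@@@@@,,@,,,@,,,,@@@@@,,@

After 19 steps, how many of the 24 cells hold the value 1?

8

gen 0: @@@@@,,@,,,@,,,,@@@@@,,@
gen 1: @@@@,,,,,@,,,@@,,@@@,,,,
gen 2: ,@@,,@@@,,,@,,,,,,@,,@@,
gen 3: ,,,,,,@,,@,,,@@@@,,,,,,,
gen 4: @@@@@,,,,,,@,,@@,,@@@@@@
gen 5: @@@@,,@@@@,,,,,,,,,@@@@@
gen 6: @@@,,,,@@,,@@@@@@@,,@@@@
gen 7: @@,,@@,,,,,,@@@@@,,,,@@@
gen 8: @,,,,,,@@@@,,@@@,,@@,,@@
gen 9: ,,@@@@,,@@,,,,@,,,,,,,,@
gen 10: ,,,@@,,,,,,@@,,,@@@@@@,,
gen 11: @@,,,,@@@@,,,,@,,@@@@,,@
gen 12: @,,@@,,@@,,@@,,,,,@@,,,,
gen 13: ,,,,,,,,,,,,,,@@@,,,,@@,
gen 14: @@@@@@@@@@@@@,,@,,@@,,,,
gen 15: ,@@@@@@@@@@@,,,,,,,,,@@,
gen 16: ,,@@@@@@@@@,,@@@@@@@,,,,
gen 17: @,,@@@@@@@,,,,@@@@@,,@@@
gen 18: ,,,,@@@@@,,@@,,@@@,,,,@@
gen 19: ,@@,,@@@,,,,,,,,@,,@@,,,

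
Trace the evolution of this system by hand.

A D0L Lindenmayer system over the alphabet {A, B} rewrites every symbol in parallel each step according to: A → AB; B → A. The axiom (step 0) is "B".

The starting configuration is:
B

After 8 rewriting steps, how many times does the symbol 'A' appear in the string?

t=0: B
t=1: A
t=2: AB
t=3: ABA
t=4: ABAAB
t=5: ABAABABA
t=6: ABAABABAABAAB
t=7: ABAABABAABAABABAABABA
t=8: ABAABABAABAABABAABABAABAABABAABAAB

21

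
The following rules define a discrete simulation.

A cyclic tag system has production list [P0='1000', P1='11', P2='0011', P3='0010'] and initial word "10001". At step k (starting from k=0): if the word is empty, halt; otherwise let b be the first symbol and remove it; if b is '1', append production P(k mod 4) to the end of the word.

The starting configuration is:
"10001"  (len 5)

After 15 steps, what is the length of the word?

k=0  "10001"  (len 5)
k=1  "00011000"  (len 8)
k=2  "0011000"  (len 7)
k=3  "011000"  (len 6)
k=4  "11000"  (len 5)
k=5  "10001000"  (len 8)
k=6  "000100011"  (len 9)
k=7  "00100011"  (len 8)
k=8  "0100011"  (len 7)
k=9  "100011"  (len 6)
k=10  "0001111"  (len 7)
k=11  "001111"  (len 6)
k=12  "01111"  (len 5)
k=13  "1111"  (len 4)
k=14  "11111"  (len 5)
k=15  "11110011"  (len 8)

8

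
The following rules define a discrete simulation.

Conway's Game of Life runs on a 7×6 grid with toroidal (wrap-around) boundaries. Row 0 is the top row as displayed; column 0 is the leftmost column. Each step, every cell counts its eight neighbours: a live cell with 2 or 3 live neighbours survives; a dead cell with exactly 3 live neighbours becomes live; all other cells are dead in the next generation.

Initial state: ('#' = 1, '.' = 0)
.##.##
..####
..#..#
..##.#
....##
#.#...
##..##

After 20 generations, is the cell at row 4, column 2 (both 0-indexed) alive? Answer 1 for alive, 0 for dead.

step 0: .##.##
..####
..#..#
..##.#
....##
#.#...
##..##
step 1: ......
......
##...#
#.##.#
###.##
...#..
....#.
step 2: ......
#.....
.##.##
...#..
......
####..
......
step 3: ......
##...#
######
..###.
.#.#..
.##...
.##...
step 4: ..#...
...#..
......
......
.#..#.
#..#..
.##...
step 5: .###..
......
......
......
......
#..#..
.###..
step 6: .#.#..
..#...
......
......
......
.#.#..
#...#.
step 7: .###..
..#...
......
......
......
......
##.##.
step 8: #...#.
.###..
......
......
......
......
##.##.
step 9: #...#.
.###..
..#...
......
......
......
##.##.
step 10: #...#.
.###..
.###..
......
......
......
##.##.
step 11: #...#.
#...#.
.#.#..
..#...
......
......
##.##.
step 12: #...#.
##.##.
.###..
..#...
......
......
##.##.
step 13: ......
#...#.
#...#.
.###..
......
......
##.##.
step 14: ##.##.
......
#.#.#.
.###..
..#...
......
......
step 15: ......
#.#.#.
..#...
......
.###..
......
......
step 16: ......
.#.#..
.#.#..
.#.#..
..#...
..#...
......
step 17: ......
......
##.##.
.#.#..
.###..
......
......
step 18: ......
......
##.##.
......
.#.#..
..#...
......
step 19: ......
......
......
##.##.
..#...
..#...
......
step 20: ......
......
......
.###..
..#...
......
......

1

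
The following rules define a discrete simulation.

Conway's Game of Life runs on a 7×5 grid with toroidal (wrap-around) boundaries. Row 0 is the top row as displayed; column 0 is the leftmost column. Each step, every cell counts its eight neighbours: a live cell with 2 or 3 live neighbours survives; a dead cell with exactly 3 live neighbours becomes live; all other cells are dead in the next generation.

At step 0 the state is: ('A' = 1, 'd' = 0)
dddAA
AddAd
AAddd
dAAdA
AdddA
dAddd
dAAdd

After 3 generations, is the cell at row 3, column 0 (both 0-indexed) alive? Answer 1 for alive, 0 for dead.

step 0: dddAA
AddAd
AAddd
dAAdA
AdddA
dAddd
dAAdd
step 1: AAdAA
AAAAd
dddAd
ddAAA
ddAAA
dAAdd
AAAAd
step 2: ddddd
ddddd
Adddd
ddddd
AdddA
ddddd
ddddd
step 3: ddddd
ddddd
ddddd
AdddA
ddddd
ddddd
ddddd

1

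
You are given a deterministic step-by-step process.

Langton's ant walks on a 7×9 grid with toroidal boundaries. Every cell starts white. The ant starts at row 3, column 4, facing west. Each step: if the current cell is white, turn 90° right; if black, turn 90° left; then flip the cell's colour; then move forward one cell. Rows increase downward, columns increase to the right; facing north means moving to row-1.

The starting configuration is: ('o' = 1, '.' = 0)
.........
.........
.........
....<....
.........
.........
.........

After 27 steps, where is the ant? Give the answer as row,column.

step 0: .........
.........
.........
....<....
.........
.........
.........
step 1: .........
.........
....^....
....o....
.........
.........
.........
step 2: .........
.........
....o>...
....o....
.........
.........
.........
step 3: .........
.........
....oo...
....ov...
.........
.........
.........
step 4: .........
.........
....oo...
....<o...
.........
.........
.........
step 5: .........
.........
....oo...
.....o...
....v....
.........
.........
step 6: .........
.........
....oo...
.....o...
...<o....
.........
.........
step 7: .........
.........
....oo...
...^.o...
...oo....
.........
.........
step 8: .........
.........
....oo...
...o>o...
...oo....
.........
.........
step 9: .........
.........
....oo...
...ooo...
...ov....
.........
.........
step 10: .........
.........
....oo...
...ooo...
...o.>...
.........
.........
step 11: .........
.........
....oo...
...ooo...
...o.o...
.....v...
.........
step 12: .........
.........
....oo...
...ooo...
...o.o...
....<o...
.........
step 13: .........
.........
....oo...
...ooo...
...o^o...
....oo...
.........
step 14: .........
.........
....oo...
...ooo...
...oo>...
....oo...
.........
step 15: .........
.........
....oo...
...oo^...
...oo....
....oo...
.........
step 16: .........
.........
....oo...
...o<....
...oo....
....oo...
.........
step 17: .........
.........
....oo...
...o.....
...ov....
....oo...
.........
step 18: .........
.........
....oo...
...o.....
...o.>...
....oo...
.........
step 19: .........
.........
....oo...
...o.....
...o.o...
....ov...
.........
step 20: .........
.........
....oo...
...o.....
...o.o...
....o.>..
.........
step 21: .........
.........
....oo...
...o.....
...o.o...
....o.o..
......v..
step 22: .........
.........
....oo...
...o.....
...o.o...
....o.o..
.....<o..
step 23: .........
.........
....oo...
...o.....
...o.o...
....o^o..
.....oo..
step 24: .........
.........
....oo...
...o.....
...o.o...
....oo>..
.....oo..
step 25: .........
.........
....oo...
...o.....
...o.o^..
....oo...
.....oo..
step 26: .........
.........
....oo...
...o.....
...o.oo>.
....oo...
.....oo..
step 27: .........
.........
....oo...
...o.....
...o.ooo.
....oo.v.
.....oo..

5,7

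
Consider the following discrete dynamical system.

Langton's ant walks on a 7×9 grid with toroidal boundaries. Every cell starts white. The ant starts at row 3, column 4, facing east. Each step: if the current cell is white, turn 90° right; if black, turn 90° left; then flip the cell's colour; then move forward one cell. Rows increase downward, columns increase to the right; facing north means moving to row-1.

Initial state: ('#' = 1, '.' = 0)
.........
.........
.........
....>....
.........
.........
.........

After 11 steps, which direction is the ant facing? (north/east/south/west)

k=0  .........
.........
.........
....>....
.........
.........
.........
k=1  .........
.........
.........
....#....
....v....
.........
.........
k=2  .........
.........
.........
....#....
...<#....
.........
.........
k=3  .........
.........
.........
...^#....
...##....
.........
.........
k=4  .........
.........
.........
...#>....
...##....
.........
.........
k=5  .........
.........
....^....
...#.....
...##....
.........
.........
k=6  .........
.........
....#>...
...#.....
...##....
.........
.........
k=7  .........
.........
....##...
...#.v...
...##....
.........
.........
k=8  .........
.........
....##...
...#<#...
...##....
.........
.........
k=9  .........
.........
....^#...
...###...
...##....
.........
.........
k=10  .........
.........
...<.#...
...###...
...##....
.........
.........
k=11  .........
...^.....
...#.#...
...###...
...##....
.........
.........

north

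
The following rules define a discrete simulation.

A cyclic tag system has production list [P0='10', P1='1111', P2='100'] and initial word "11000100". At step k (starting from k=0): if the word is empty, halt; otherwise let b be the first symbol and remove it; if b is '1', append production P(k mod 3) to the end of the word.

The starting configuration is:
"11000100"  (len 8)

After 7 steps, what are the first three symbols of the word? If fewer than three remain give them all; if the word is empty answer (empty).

t=0: "11000100"  (len 8)
t=1: "100010010"  (len 9)
t=2: "000100101111"  (len 12)
t=3: "00100101111"  (len 11)
t=4: "0100101111"  (len 10)
t=5: "100101111"  (len 9)
t=6: "00101111100"  (len 11)
t=7: "0101111100"  (len 10)

010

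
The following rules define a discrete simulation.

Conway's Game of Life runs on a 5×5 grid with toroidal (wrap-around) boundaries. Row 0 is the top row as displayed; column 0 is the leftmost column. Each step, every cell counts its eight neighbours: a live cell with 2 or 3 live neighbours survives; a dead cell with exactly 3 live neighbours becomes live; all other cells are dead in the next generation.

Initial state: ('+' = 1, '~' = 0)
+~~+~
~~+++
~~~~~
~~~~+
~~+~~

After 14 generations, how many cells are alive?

step 0: +~~+~
~~+++
~~~~~
~~~~+
~~+~~
step 1: ~+~~~
~~+++
~~~~+
~~~~~
~~~++
step 2: +~~~~
+~+++
~~~~+
~~~++
~~~~~
step 3: ++~+~
++~+~
~~+~~
~~~++
~~~~+
step 4: ~+~+~
+~~+~
+++~~
~~~++
~~+~~
step 5: ~+~++
+~~+~
+++~~
+~~++
~~+~+
step 6: ~+~~~
~~~+~
~~+~~
~~~~~
~++~~
step 7: ~+~~~
~~+~~
~~~~~
~++~~
~++~~
step 8: ~+~~~
~~~~~
~++~~
~++~~
+~~~~
step 9: ~~~~~
~++~~
~++~~
+~+~~
+~+~~
step 10: ~~+~~
~++~~
+~~+~
+~++~
~~~~~
step 11: ~++~~
~+++~
+~~+~
~+++~
~+++~
step 12: +~~~~
+~~++
+~~~~
+~~~~
+~~~~
step 13: ++~~~
++~~~
++~~~
++~~+
++~~+
step 14: ~~+~~
~~+~+
~~+~~
~~+~~
~~+~~

6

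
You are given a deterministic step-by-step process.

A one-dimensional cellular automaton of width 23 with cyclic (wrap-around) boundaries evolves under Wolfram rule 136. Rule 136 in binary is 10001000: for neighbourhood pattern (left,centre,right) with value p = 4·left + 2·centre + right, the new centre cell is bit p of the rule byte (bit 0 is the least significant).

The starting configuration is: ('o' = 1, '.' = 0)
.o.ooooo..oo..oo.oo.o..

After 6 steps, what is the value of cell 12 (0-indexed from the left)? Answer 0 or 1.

t=0: .o.ooooo..oo..oo.oo.o..
t=1: ...oooo...o...o..o.....
t=2: ...ooo.................
t=3: ...oo..................
t=4: ...o...................
t=5: .......................
t=6: .......................

0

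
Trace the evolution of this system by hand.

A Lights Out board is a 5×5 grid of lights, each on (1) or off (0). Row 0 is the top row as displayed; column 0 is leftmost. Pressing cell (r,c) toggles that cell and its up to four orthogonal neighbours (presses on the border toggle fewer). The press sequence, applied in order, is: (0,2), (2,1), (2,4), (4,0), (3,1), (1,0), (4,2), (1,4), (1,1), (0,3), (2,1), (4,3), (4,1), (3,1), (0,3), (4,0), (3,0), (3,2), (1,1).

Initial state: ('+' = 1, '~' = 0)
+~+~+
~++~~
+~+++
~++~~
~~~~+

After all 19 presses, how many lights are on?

9

t=0: +~+~+
~++~~
+~+++
~++~~
~~~~+
t=1: ++~++
~+~~~
+~+++
~++~~
~~~~+
t=2: ++~++
~~~~~
~+~++
~~+~~
~~~~+
t=3: ++~++
~~~~+
~+~~~
~~+~+
~~~~+
t=4: ++~++
~~~~+
~+~~~
+~+~+
++~~+
t=5: ++~++
~~~~+
~~~~~
~+~~+
+~~~+
t=6: ~+~++
++~~+
+~~~~
~+~~+
+~~~+
t=7: ~+~++
++~~+
+~~~~
~++~+
+++++
t=8: ~+~+~
++~+~
+~~~+
~++~+
+++++
t=9: ~~~+~
~~++~
++~~+
~++~+
+++++
t=10: ~~+~+
~~+~~
++~~+
~++~+
+++++
t=11: ~~+~+
~++~~
~~+~+
~~+~+
+++++
t=12: ~~+~+
~++~~
~~+~+
~~+++
++~~~
t=13: ~~+~+
~++~~
~~+~+
~++++
~~+~~
t=14: ~~+~+
~++~~
~++~+
+~~++
~++~~
t=15: ~~~+~
~+++~
~++~+
+~~++
~++~~
t=16: ~~~+~
~+++~
~++~+
~~~++
+~+~~
t=17: ~~~+~
~+++~
+++~+
++~++
~~+~~
t=18: ~~~+~
~+++~
++~~+
+~+~+
~~~~~
t=19: ~+~+~
+~~+~
+~~~+
+~+~+
~~~~~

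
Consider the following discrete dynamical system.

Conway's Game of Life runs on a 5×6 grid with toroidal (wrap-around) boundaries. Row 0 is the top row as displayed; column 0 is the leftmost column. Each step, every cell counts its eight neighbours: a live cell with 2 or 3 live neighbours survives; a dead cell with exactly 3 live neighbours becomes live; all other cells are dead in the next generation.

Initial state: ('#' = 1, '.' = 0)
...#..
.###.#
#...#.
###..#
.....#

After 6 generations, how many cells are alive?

12

0) ...#..
.###.#
#...#.
###..#
.....#
1) #..#..
####.#
....#.
.#..#.
.##.##
2) ......
####.#
....#.
###.#.
.##.##
3) ......
######
....#.
#.#.#.
..#.##
4) ......
######
......
.#..#.
.#..##
5) ......
######
......
#...##
#...##
6) ..#...
######
..#...
#...#.
#...#.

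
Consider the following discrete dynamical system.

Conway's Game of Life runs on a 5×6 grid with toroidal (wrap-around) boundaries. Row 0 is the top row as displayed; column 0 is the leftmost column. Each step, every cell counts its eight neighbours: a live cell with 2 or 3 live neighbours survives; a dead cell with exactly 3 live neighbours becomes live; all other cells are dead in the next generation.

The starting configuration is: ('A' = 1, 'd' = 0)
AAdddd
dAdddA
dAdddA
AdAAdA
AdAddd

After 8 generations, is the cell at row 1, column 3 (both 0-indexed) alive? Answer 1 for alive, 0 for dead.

0

gen 0: AAdddd
dAdddA
dAdddA
AdAAdA
AdAddd
gen 1: ddAddA
dAAddA
dAdddA
ddAAAA
ddAAdd
gen 2: AdddAd
dAAdAA
dAdddA
AAdddA
dAdddA
gen 3: ddAAAd
dAAAAd
dddddd
dAAdAA
dAddAd
gen 4: dddddA
dAddAd
AddddA
AAAAAA
AAdddd
gen 5: dAdddA
ddddAd
dddddd
ddAAAd
dddAdd
gen 6: ddddAd
dddddd
ddddAd
ddAAAd
dddAdd
gen 7: dddddd
dddddd
ddddAd
ddAdAd
ddAddd
gen 8: dddddd
dddddd
dddAdd
dddddd
dddAdd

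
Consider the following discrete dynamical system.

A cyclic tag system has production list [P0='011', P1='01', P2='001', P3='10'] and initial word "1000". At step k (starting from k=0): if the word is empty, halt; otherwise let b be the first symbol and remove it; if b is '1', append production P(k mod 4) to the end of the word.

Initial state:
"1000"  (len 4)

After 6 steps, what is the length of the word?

3

t=0: "1000"  (len 4)
t=1: "000011"  (len 6)
t=2: "00011"  (len 5)
t=3: "0011"  (len 4)
t=4: "011"  (len 3)
t=5: "11"  (len 2)
t=6: "101"  (len 3)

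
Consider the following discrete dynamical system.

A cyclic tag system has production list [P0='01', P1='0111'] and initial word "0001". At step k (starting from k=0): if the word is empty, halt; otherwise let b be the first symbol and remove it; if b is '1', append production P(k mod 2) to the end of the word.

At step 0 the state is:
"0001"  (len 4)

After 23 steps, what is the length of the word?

k=0  "0001"  (len 4)
k=1  "001"  (len 3)
k=2  "01"  (len 2)
k=3  "1"  (len 1)
k=4  "0111"  (len 4)
k=5  "111"  (len 3)
k=6  "110111"  (len 6)
k=7  "1011101"  (len 7)
k=8  "0111010111"  (len 10)
k=9  "111010111"  (len 9)
k=10  "110101110111"  (len 12)
k=11  "1010111011101"  (len 13)
k=12  "0101110111010111"  (len 16)
k=13  "101110111010111"  (len 15)
k=14  "011101110101110111"  (len 18)
k=15  "11101110101110111"  (len 17)
k=16  "11011101011101110111"  (len 20)
k=17  "101110101110111011101"  (len 21)
k=18  "011101011101110111010111"  (len 24)
k=19  "11101011101110111010111"  (len 23)
k=20  "11010111011101110101110111"  (len 26)
k=21  "101011101110111010111011101"  (len 27)
k=22  "010111011101110101110111010111"  (len 30)
k=23  "10111011101110101110111010111"  (len 29)

29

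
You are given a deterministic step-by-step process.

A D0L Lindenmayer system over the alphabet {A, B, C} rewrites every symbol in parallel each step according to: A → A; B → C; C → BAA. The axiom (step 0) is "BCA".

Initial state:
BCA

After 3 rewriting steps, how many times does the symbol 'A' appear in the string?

7

step 0: BCA
step 1: CBAAA
step 2: BAACAAA
step 3: CAABAAAAA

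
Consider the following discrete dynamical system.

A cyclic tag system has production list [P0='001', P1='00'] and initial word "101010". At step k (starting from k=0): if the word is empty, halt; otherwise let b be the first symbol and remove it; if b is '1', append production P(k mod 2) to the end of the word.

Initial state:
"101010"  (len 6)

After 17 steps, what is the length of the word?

6

0) "101010"  (len 6)
1) "01010001"  (len 8)
2) "1010001"  (len 7)
3) "010001001"  (len 9)
4) "10001001"  (len 8)
5) "0001001001"  (len 10)
6) "001001001"  (len 9)
7) "01001001"  (len 8)
8) "1001001"  (len 7)
9) "001001001"  (len 9)
10) "01001001"  (len 8)
11) "1001001"  (len 7)
12) "00100100"  (len 8)
13) "0100100"  (len 7)
14) "100100"  (len 6)
15) "00100001"  (len 8)
16) "0100001"  (len 7)
17) "100001"  (len 6)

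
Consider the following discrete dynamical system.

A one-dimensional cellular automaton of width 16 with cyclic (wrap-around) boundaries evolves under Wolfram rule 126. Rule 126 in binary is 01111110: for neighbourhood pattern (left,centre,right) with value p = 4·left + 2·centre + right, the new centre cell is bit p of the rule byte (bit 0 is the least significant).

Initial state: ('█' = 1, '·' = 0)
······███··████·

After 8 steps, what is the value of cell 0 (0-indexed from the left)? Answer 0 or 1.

0

k=0  ······███··████·
k=1  ·····██·████··██
k=2  █···█████··█████
k=3  ██·██···████····
k=4  ██████·██··██··█
k=5  ·····███████████
k=6  █···██·········█
k=7  ██·████·······██
k=8  ·███··██·····██·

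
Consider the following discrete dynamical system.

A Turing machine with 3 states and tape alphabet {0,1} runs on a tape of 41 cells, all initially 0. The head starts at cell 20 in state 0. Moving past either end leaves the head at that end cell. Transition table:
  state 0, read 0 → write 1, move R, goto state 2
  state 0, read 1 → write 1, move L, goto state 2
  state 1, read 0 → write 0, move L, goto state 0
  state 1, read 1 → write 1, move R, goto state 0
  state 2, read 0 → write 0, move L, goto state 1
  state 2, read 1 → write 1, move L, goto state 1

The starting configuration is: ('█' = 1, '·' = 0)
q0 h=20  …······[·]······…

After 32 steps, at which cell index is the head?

k=0  q0 h=20  …······[·]······…
k=1  q2 h=21  …·····█[·]······…
k=2  q1 h=20  …······[█]······…
k=3  q0 h=21  …·····█[·]······…
k=4  q2 h=22  …····██[·]······…
k=5  q1 h=21  …·····█[█]······…
k=6  q0 h=22  …····██[·]······…
k=7  q2 h=23  …···███[·]······…
k=8  q1 h=22  …····██[█]······…
k=9  q0 h=23  …···███[·]······…
k=10  q2 h=24  …··████[·]······…
k=11  q1 h=23  …···███[█]······…
k=12  q0 h=24  …··████[·]······…
k=13  q2 h=25  …·█████[·]······…
k=14  q1 h=24  …··████[█]······…
k=15  q0 h=25  …·█████[·]······…
k=16  q2 h=26  …██████[·]······…
k=17  q1 h=25  …·█████[█]······…
k=18  q0 h=26  …██████[·]······…
k=19  q2 h=27  …██████[·]······…
k=20  q1 h=26  …██████[█]······…
k=21  q0 h=27  …██████[·]······…
k=22  q2 h=28  …██████[·]······…
k=23  q1 h=27  …██████[█]······…
k=24  q0 h=28  …██████[·]······…
k=25  q2 h=29  …██████[·]······…
k=26  q1 h=28  …██████[█]······…
k=27  q0 h=29  …██████[·]······…
k=28  q2 h=30  …██████[·]······…
k=29  q1 h=29  …██████[█]······…
k=30  q0 h=30  …██████[·]······…
k=31  q2 h=31  …██████[·]······…
k=32  q1 h=30  …██████[█]······…

30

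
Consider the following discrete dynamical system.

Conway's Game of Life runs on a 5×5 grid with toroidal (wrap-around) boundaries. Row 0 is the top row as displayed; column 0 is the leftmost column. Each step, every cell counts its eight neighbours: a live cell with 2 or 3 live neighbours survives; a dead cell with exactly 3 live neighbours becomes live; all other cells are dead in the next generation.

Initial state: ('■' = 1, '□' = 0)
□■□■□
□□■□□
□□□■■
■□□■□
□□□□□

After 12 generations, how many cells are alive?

0) □■□■□
□□■□□
□□□■■
■□□■□
□□□□□
1) □□■□□
□□■□■
□□■■■
□□□■□
□□■□■
2) □■■□□
□■■□■
□□■□■
□□□□□
□□■□□
3) ■□□□□
□□□□□
■■■□□
□□□■□
□■■□□
4) □■□□□
■□□□□
□■■□□
■□□■□
□■■□□
5) ■■■□□
■□■□□
■■■□■
■□□■□
■■■□□
6) □□□■■
□□□□□
□□■□□
□□□■□
□□□■□
7) □□□■■
□□□■□
□□□□□
□□■■□
□□■■□
8) □□□□■
□□□■■
□□■■□
□□■■□
□□□□□
9) □□□■■
□□■□■
□□□□□
□□■■□
□□□■□
10) □□■□■
□□□□■
□□■□□
□□■■□
□□□□□
11) □□□■□
□□□□□
□□■□□
□□■■□
□□■□□
12) □□□□□
□□□□□
□□■■□
□■■■□
□□■□□

6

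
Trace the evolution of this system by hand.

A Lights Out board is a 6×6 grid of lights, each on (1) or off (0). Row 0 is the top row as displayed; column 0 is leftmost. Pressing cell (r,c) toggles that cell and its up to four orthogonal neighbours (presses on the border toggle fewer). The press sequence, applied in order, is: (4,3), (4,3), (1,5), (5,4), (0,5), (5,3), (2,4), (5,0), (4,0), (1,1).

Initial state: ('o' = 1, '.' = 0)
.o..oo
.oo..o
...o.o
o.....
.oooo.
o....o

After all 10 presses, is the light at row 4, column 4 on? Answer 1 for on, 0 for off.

0

k=0  .o..oo
.oo..o
...o.o
o.....
.oooo.
o....o
k=1  .o..oo
.oo..o
...o.o
o..o..
.o....
o..o.o
k=2  .o..oo
.oo..o
...o.o
o.....
.oooo.
o....o
k=3  .o..o.
.oo.o.
...o..
o.....
.oooo.
o....o
k=4  .o..o.
.oo.o.
...o..
o.....
.ooo..
o..oo.
k=5  .o...o
.oo.oo
...o..
o.....
.ooo..
o..oo.
k=6  .o...o
.oo.oo
...o..
o.....
.oo...
o.o...
k=7  .o...o
.oo..o
....oo
o...o.
.oo...
o.o...
k=8  .o...o
.oo..o
....oo
o...o.
ooo...
.oo...
k=9  .o...o
.oo..o
....oo
....o.
..o...
ooo...
k=10  .....o
o....o
.o..oo
....o.
..o...
ooo...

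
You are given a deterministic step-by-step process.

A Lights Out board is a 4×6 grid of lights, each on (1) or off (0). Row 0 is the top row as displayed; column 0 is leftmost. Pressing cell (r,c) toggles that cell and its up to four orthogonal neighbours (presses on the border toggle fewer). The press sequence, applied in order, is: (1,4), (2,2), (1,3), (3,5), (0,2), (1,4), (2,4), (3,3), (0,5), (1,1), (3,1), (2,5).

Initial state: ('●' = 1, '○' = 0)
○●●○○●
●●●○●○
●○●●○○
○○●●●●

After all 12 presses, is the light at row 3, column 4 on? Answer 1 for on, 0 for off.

0

t=0: ○●●○○●
●●●○●○
●○●●○○
○○●●●●
t=1: ○●●○●●
●●●●○●
●○●●●○
○○●●●●
t=2: ○●●○●●
●●○●○●
●●○○●○
○○○●●●
t=3: ○●●●●●
●●●○●●
●●○●●○
○○○●●●
t=4: ○●●●●●
●●●○●●
●●○●●●
○○○●○○
t=5: ○○○○●●
●●○○●●
●●○●●●
○○○●○○
t=6: ○○○○○●
●●○●○○
●●○●○●
○○○●○○
t=7: ○○○○○●
●●○●●○
●●○○●○
○○○●●○
t=8: ○○○○○●
●●○●●○
●●○●●○
○○●○○○
t=9: ○○○○●○
●●○●●●
●●○●●○
○○●○○○
t=10: ○●○○●○
○○●●●●
●○○●●○
○○●○○○
t=11: ○●○○●○
○○●●●●
●●○●●○
●●○○○○
t=12: ○●○○●○
○○●●●○
●●○●○●
●●○○○●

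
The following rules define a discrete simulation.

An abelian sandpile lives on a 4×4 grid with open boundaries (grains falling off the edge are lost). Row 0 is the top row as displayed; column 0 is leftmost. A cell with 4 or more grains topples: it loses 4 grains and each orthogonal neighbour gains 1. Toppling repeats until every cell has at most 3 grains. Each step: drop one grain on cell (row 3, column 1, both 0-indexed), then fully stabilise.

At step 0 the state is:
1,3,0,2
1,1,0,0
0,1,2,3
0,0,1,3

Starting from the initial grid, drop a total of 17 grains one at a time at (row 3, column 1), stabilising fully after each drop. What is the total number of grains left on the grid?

23

0) 1,3,0,2
1,1,0,0
0,1,2,3
0,0,1,3
1) 1,3,0,2
1,1,0,0
0,1,2,3
0,1,1,3
2) 1,3,0,2
1,1,0,0
0,1,2,3
0,2,1,3
3) 1,3,0,2
1,1,0,0
0,1,2,3
0,3,1,3
4) 1,3,0,2
1,1,0,0
0,2,2,3
1,0,2,3
5) 1,3,0,2
1,1,0,0
0,2,2,3
1,1,2,3
6) 1,3,0,2
1,1,0,0
0,2,2,3
1,2,2,3
7) 1,3,0,2
1,1,0,0
0,2,2,3
1,3,2,3
8) 1,3,0,2
1,1,0,0
0,3,2,3
2,0,3,3
9) 1,3,0,2
1,1,0,0
0,3,2,3
2,1,3,3
10) 1,3,0,2
1,1,0,0
0,3,2,3
2,2,3,3
11) 1,3,0,2
1,1,0,0
0,3,2,3
2,3,3,3
12) 1,3,0,2
1,2,1,1
1,1,1,1
3,2,2,1
13) 1,3,0,2
1,2,1,1
1,1,1,1
3,3,2,1
14) 1,3,0,2
1,2,1,1
2,2,1,1
0,1,3,1
15) 1,3,0,2
1,2,1,1
2,2,1,1
0,2,3,1
16) 1,3,0,2
1,2,1,1
2,2,1,1
0,3,3,1
17) 1,3,0,2
1,2,1,1
2,3,2,1
1,1,0,2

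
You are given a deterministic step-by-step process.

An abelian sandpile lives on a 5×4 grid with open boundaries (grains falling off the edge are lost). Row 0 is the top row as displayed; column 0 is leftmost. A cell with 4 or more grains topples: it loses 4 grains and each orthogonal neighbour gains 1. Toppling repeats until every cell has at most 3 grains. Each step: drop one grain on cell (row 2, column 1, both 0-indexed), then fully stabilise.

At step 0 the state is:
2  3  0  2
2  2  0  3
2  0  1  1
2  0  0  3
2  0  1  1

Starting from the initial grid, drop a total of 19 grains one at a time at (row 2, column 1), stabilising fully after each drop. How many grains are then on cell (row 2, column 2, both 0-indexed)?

step 0: 2  3  0  2
2  2  0  3
2  0  1  1
2  0  0  3
2  0  1  1
step 1: 2  3  0  2
2  2  0  3
2  1  1  1
2  0  0  3
2  0  1  1
step 2: 2  3  0  2
2  2  0  3
2  2  1  1
2  0  0  3
2  0  1  1
step 3: 2  3  0  2
2  2  0  3
2  3  1  1
2  0  0  3
2  0  1  1
step 4: 2  3  0  2
2  3  0  3
3  0  2  1
2  1  0  3
2  0  1  1
step 5: 2  3  0  2
2  3  0  3
3  1  2  1
2  1  0  3
2  0  1  1
step 6: 2  3  0  2
2  3  0  3
3  2  2  1
2  1  0  3
2  0  1  1
step 7: 2  3  0  2
2  3  0  3
3  3  2  1
2  1  0  3
2  0  1  1
step 8: 0  1  1  2
1  2  1  3
1  2  3  1
3  2  0  3
2  0  1  1
step 9: 0  1  1  2
1  2  1  3
1  3  3  1
3  2  0  3
2  0  1  1
step 10: 0  1  1  2
1  3  2  3
2  1  0  2
3  3  1  3
2  0  1  1
step 11: 0  1  1  2
1  3  2  3
2  2  0  2
3  3  1  3
2  0  1  1
step 12: 0  1  1  2
1  3  2  3
2  3  0  2
3  3  1  3
2  0  1  1
step 13: 0  2  1  2
3  0  3  3
0  3  1  2
1  1  2  3
3  1  1  1
step 14: 0  2  1  2
3  1  3  3
1  0  2  2
1  2  2  3
3  1  1  1
step 15: 0  2  1  2
3  1  3  3
1  1  2  2
1  2  2  3
3  1  1  1
step 16: 0  2  1  2
3  1  3  3
1  2  2  2
1  2  2  3
3  1  1  1
step 17: 0  2  1  2
3  1  3  3
1  3  2  2
1  2  2  3
3  1  1  1
step 18: 0  2  1  2
3  2  3  3
2  0  3  2
1  3  2  3
3  1  1  1
step 19: 0  2  1  2
3  2  3  3
2  1  3  2
1  3  2  3
3  1  1  1

3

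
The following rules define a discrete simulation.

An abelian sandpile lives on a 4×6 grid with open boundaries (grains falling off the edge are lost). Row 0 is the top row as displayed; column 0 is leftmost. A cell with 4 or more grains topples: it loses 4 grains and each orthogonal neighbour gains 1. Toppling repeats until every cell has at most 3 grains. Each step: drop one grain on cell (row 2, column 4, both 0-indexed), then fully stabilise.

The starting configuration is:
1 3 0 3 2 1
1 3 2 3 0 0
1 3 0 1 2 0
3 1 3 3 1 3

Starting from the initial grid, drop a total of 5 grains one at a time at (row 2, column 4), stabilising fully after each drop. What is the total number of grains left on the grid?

45

[0] 1 3 0 3 2 1
1 3 2 3 0 0
1 3 0 1 2 0
3 1 3 3 1 3
[1] 1 3 0 3 2 1
1 3 2 3 0 0
1 3 0 1 3 0
3 1 3 3 1 3
[2] 1 3 0 3 2 1
1 3 2 3 1 0
1 3 0 2 0 1
3 1 3 3 2 3
[3] 1 3 0 3 2 1
1 3 2 3 1 0
1 3 0 2 1 1
3 1 3 3 2 3
[4] 1 3 0 3 2 1
1 3 2 3 1 0
1 3 0 2 2 1
3 1 3 3 2 3
[5] 1 3 0 3 2 1
1 3 2 3 1 0
1 3 0 2 3 1
3 1 3 3 2 3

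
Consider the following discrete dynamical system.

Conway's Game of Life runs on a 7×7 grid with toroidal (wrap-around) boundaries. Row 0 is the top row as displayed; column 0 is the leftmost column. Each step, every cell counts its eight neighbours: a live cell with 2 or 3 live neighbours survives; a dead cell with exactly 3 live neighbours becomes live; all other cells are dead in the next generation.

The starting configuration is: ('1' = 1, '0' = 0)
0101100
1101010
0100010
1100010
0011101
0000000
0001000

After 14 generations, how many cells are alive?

gen 0: 0101100
1101010
0100010
1100010
0011101
0000000
0001000
gen 1: 1101000
1101011
0000010
1101010
1111111
0010100
0011100
gen 2: 0000010
0100010
0000010
0001000
0000000
1000001
0000100
gen 3: 0000110
0000111
0000100
0000000
0000000
0000000
0000011
gen 4: 0000000
0001001
0000100
0000000
0000000
0000000
0000111
gen 5: 0000101
0000000
0000000
0000000
0000000
0000010
0000010
gen 6: 0000010
0000000
0000000
0000000
0000000
0000000
0000111
gen 7: 0000111
0000000
0000000
0000000
0000000
0000010
0000111
gen 8: 0000101
0000010
0000000
0000000
0000000
0000111
0000000
gen 9: 0000010
0000010
0000000
0000000
0000010
0000010
0000101
gen 10: 0000111
0000000
0000000
0000000
0000000
0000111
0000101
gen 11: 0000101
0000010
0000000
0000000
0000010
0000101
1001000
gen 12: 0000111
0000010
0000000
0000000
0000010
0000111
1001101
gen 13: 1001000
0000111
0000000
0000000
0000111
1001000
1001000
gen 14: 1001010
0000111
0000010
0000010
0000111
1001010
1111101

20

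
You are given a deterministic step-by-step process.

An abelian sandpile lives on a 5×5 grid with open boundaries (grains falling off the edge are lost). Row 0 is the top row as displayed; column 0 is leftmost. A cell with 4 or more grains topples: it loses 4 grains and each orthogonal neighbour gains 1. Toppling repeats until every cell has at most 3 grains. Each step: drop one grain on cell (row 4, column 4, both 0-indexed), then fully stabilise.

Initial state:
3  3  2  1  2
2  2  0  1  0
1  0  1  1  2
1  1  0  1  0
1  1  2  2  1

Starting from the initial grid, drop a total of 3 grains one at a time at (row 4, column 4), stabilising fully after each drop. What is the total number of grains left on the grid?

32

0) 3  3  2  1  2
2  2  0  1  0
1  0  1  1  2
1  1  0  1  0
1  1  2  2  1
1) 3  3  2  1  2
2  2  0  1  0
1  0  1  1  2
1  1  0  1  0
1  1  2  2  2
2) 3  3  2  1  2
2  2  0  1  0
1  0  1  1  2
1  1  0  1  0
1  1  2  2  3
3) 3  3  2  1  2
2  2  0  1  0
1  0  1  1  2
1  1  0  1  1
1  1  2  3  0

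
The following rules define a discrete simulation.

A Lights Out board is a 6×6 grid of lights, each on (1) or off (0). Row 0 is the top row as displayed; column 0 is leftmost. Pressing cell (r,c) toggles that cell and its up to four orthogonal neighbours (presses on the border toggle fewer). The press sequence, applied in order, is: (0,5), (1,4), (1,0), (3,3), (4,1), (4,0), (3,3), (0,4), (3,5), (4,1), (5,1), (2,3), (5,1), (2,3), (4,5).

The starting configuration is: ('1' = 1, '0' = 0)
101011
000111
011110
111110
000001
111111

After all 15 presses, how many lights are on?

23

0) 101011
000111
011110
111110
000001
111111
1) 101000
000110
011110
111110
000001
111111
2) 101010
000001
011100
111110
000001
111111
3) 001010
110001
111100
111110
000001
111111
4) 001010
110001
111000
110000
000101
111111
5) 001010
110001
111000
100000
111101
101111
6) 001010
110001
111000
000000
001101
001111
7) 001010
110001
111100
001110
001001
001111
8) 001101
110011
111100
001110
001001
001111
9) 001101
110011
111101
001101
001000
001111
10) 001101
110011
111101
011101
110000
011111
11) 001101
110011
111101
011101
100000
100111
12) 001101
110111
110011
011001
100000
100111
13) 001101
110111
110011
011001
110000
011111
14) 001101
110011
111101
011101
110000
011111
15) 001101
110011
111101
011100
110011
011110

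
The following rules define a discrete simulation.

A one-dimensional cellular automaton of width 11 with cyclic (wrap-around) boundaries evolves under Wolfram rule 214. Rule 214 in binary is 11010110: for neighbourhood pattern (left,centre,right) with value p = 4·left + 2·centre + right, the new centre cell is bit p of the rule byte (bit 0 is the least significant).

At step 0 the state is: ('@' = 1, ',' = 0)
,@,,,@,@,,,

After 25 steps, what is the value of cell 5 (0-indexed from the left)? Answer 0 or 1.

1

0) ,@,,,@,@,,,
1) @@@,@@,@@,,
2) ,@@,,@,,@@@
3) ,,@@@@@@,@@
4) @@,@@@@@,,@
5) @@,,@@@@@@,
6) ,@@@,@@@@@,
7) @,@@,,@@@@@
8) @,,@@@,@@@@
9) @@@,@@,,@@@
10) @@@,,@@@,@@
11) @@@@@,@@,,@
12) @@@@@,,@@@,
13) ,@@@@@@,@@,
14) @,@@@@@,,@@
15) @,,@@@@@@,@
16) @@@,@@@@@,,
17) ,@@,,@@@@@@
18) ,,@@@,@@@@@
19) @@,@@,,@@@@
20) @@,,@@@,@@@
21) @@@@,@@,,@@
22) @@@@,,@@@,@
23) @@@@@@,@@,,
24) ,@@@@@,,@@@
25) ,,@@@@@@,@@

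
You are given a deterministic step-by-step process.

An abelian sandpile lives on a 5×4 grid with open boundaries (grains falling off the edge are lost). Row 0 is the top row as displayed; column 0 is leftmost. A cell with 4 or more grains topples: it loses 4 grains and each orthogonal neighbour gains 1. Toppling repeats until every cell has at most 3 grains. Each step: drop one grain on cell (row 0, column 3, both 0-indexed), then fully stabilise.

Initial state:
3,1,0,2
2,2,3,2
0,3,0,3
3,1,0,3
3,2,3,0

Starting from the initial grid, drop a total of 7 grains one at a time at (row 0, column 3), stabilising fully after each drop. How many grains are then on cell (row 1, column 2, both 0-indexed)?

0

0) 3,1,0,2
2,2,3,2
0,3,0,3
3,1,0,3
3,2,3,0
1) 3,1,0,3
2,2,3,2
0,3,0,3
3,1,0,3
3,2,3,0
2) 3,1,1,0
2,2,3,3
0,3,0,3
3,1,0,3
3,2,3,0
3) 3,1,1,1
2,2,3,3
0,3,0,3
3,1,0,3
3,2,3,0
4) 3,1,1,2
2,2,3,3
0,3,0,3
3,1,0,3
3,2,3,0
5) 3,1,1,3
2,2,3,3
0,3,0,3
3,1,0,3
3,2,3,0
6) 3,1,3,1
2,3,0,2
0,3,2,1
3,1,1,0
3,2,3,1
7) 3,1,3,2
2,3,0,2
0,3,2,1
3,1,1,0
3,2,3,1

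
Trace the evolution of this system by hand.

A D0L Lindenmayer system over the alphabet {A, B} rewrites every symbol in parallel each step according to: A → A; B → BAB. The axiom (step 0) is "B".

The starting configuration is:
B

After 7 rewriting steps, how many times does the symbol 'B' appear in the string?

128

[0] B
[1] BAB
[2] BABABAB
[3] BABABABABABABAB
[4] BABABABABABABABABABABABABABABAB
[5] BABABABABABABABABABABABABABABABABABABABABABABABABABABABABABABAB
[6] BABABABABABABABABABABABABABABABABABABABABABABABABABABABABA…ABABABABABABABABABABABABABABABABABABABABABABABABABABABABAB  (len 127)
[7] BABABABABABABABABABABABABABABABABABABABABABABABABABABABABA…ABABABABABABABABABABABABABABABABABABABABABABABABABABABABAB  (len 255)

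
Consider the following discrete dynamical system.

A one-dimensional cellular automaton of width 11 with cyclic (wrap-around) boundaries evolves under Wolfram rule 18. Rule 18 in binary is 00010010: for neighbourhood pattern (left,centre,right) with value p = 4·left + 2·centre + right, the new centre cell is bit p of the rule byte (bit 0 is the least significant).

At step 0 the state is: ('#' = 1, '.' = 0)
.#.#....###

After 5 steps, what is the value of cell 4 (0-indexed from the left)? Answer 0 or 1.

1

step 0: .#.#....###
step 1: ....#..#...
step 2: ...#.##.#..
step 3: ..#......#.
step 4: .#.#....#.#
step 5: ....#..#...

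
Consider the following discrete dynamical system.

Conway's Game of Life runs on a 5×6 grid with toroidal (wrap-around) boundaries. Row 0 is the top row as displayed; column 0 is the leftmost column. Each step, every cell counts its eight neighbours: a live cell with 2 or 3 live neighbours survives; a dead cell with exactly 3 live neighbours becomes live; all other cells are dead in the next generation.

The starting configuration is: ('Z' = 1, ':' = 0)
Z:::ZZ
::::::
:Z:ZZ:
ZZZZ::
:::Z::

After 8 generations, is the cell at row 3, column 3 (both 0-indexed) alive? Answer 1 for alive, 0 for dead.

1

gen 0: Z:::ZZ
::::::
:Z:ZZ:
ZZZZ::
:::Z::
gen 1: ::::ZZ
Z::Z::
ZZ:ZZ:
ZZ::::
:::Z::
gen 2: :::ZZZ
ZZZZ::
:::ZZ:
ZZ:ZZZ
Z:::ZZ
gen 3: ::::::
ZZ::::
::::::
:ZZ:::
:ZZ:::
gen 4: Z:Z:::
::::::
Z:Z:::
:ZZ:::
:ZZ:::
gen 5: ::Z:::
::::::
::Z:::
Z::Z::
Z::Z::
gen 6: ::::::
::::::
::::::
:ZZZ::
:ZZZ::
gen 7: ::Z:::
::::::
::Z:::
:Z:Z::
:Z:Z::
gen 8: ::Z:::
::::::
::Z:::
:Z:Z::
:Z:Z::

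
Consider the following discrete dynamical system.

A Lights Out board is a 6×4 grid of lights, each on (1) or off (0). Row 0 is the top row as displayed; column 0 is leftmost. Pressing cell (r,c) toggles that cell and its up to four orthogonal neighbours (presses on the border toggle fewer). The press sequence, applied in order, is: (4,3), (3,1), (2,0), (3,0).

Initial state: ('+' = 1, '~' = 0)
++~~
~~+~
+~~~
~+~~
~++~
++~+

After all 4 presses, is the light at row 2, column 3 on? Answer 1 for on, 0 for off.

t=0: ++~~
~~+~
+~~~
~+~~
~++~
++~+
t=1: ++~~
~~+~
+~~~
~+~+
~+~+
++~~
t=2: ++~~
~~+~
++~~
+~++
~~~+
++~~
t=3: ++~~
+~+~
~~~~
~~++
~~~+
++~~
t=4: ++~~
+~+~
+~~~
++++
+~~+
++~~

0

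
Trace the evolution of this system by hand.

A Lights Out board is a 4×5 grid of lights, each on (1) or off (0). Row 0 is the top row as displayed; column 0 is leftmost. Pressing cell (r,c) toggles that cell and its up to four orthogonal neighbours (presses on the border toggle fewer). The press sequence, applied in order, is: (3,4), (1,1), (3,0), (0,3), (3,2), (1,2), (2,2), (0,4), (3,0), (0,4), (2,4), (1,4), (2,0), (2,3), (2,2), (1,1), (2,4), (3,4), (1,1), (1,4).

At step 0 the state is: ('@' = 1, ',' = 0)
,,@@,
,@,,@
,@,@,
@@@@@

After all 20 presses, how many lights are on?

12

[0] ,,@@,
,@,,@
,@,@,
@@@@@
[1] ,,@@,
,@,,@
,@,@@
@@@,,
[2] ,@@@,
@,@,@
,,,@@
@@@,,
[3] ,@@@,
@,@,@
@,,@@
,,@,,
[4] ,@,,@
@,@@@
@,,@@
,,@,,
[5] ,@,,@
@,@@@
@,@@@
,@,@,
[6] ,@@,@
@@,,@
@,,@@
,@,@,
[7] ,@@,@
@@@,@
@@@,@
,@@@,
[8] ,@@@,
@@@,,
@@@,@
,@@@,
[9] ,@@@,
@@@,,
,@@,@
@,@@,
[10] ,@@,@
@@@,@
,@@,@
@,@@,
[11] ,@@,@
@@@,,
,@@@,
@,@@@
[12] ,@@,,
@@@@@
,@@@@
@,@@@
[13] ,@@,,
,@@@@
@,@@@
,,@@@
[14] ,@@,,
,@@,@
@,,,,
,,@,@
[15] ,@@,,
,@,,@
@@@@,
,,,,@
[16] ,,@,,
@,@,@
@,@@,
,,,,@
[17] ,,@,,
@,@,,
@,@,@
,,,,,
[18] ,,@,,
@,@,,
@,@,,
,,,@@
[19] ,@@,,
,@,,,
@@@,,
,,,@@
[20] ,@@,@
,@,@@
@@@,@
,,,@@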